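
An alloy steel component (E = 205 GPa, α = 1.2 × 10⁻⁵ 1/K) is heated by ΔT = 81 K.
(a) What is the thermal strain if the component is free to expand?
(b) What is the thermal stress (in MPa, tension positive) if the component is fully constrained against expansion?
(a) Free thermal strain ε_th = α·ΔT = (1.2 × 10⁻⁵) × 81 = 0.000972
(b) Fully constrained, the expansion is suppressed, so σ = -E·α·ΔT. Convert E = 205 GPa = 2.05 × 10¹¹ Pa.
  σ = -(2.05 × 10¹¹) × (1.2 × 10⁻⁵) × 81 = -1.993 × 10⁸ Pa = -199.3 MPa (compressive)
Final answer: (a) ε_th = 0.000972, (b) σ = -199.3 MPa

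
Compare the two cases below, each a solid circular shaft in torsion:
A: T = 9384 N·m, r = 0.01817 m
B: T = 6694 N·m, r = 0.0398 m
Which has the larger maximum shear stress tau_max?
Model: a solid circular shaft in torsion, so tau_max = (2·T) / (π·r^3) (SI units).
  A: tau_max = (2 × 9384) / (π × 0.01817^3) = 9.959 × 10⁸ Pa = 995.9 MPa
  B: tau_max = (2 × 6694) / (π × 0.0398^3) = 6.76 × 10⁷ Pa = 67.6 MPa
995.9 MPa > 67.6 MPa, so A is larger.
Final answer: A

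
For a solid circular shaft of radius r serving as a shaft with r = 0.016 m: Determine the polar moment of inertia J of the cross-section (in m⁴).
Model: a solid circular shaft of radius r, so J = (π·r^4) / 2.
Substitute:
  J = (π × 0.016^4) / 2
  J = 1.029 × 10⁻⁷ m⁴
Final answer: J = 1.029 × 10⁻⁷ m⁴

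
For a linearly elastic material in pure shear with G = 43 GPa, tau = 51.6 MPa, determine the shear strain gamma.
Model: a linearly elastic material in pure shear, so tau = G·gamma.
Solve for gamma: gamma = tau / G.
Convert to SI units:
  G = 43 GPa = 4.3 × 10¹⁰ Pa
  tau = 51.6 MPa = 5.16 × 10⁷ Pa
Substitute:
  gamma = (5.16 × 10⁷) / (4.3 × 10¹⁰)
  gamma = 0.0012
Final answer: gamma = 0.0012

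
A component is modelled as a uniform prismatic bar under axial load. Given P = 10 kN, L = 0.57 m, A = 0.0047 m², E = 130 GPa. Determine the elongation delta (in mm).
Model: a uniform prismatic bar under axial load, so delta = (P·L) / (A·E).
Convert to SI units:
  P = 10 kN = 10000 N
  E = 130 GPa = 1.3 × 10¹¹ Pa
Substitute:
  delta = (10000 × 0.57) / (0.0047 × (1.3 × 10¹¹))
  delta = 9.329 × 10⁻⁶ m
Convert: delta = 9.329 × 10⁻⁶ m = 0.009329 mm
Final answer: delta = 0.009329 mm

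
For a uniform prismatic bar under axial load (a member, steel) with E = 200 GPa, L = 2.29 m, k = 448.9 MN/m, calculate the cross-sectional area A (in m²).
Model: a uniform prismatic bar under axial load, so k = (A·E) / L.
Solve for A: A = (k·L) / E.
Convert to SI units:
  E = 200 GPa = 2 × 10¹¹ Pa
  k = 448.9 MN/m = 4.489 × 10⁸ N/m
Substitute:
  A = ((4.489 × 10⁸) × 2.29) / (2 × 10¹¹)
  A = 0.00514 m²
Final answer: A = 0.00514 m²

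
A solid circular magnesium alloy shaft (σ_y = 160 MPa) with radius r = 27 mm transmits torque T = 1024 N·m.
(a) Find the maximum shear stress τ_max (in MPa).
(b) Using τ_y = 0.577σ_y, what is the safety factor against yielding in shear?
(a) For a solid circular shaft, τ_max = T·r/J with J = π·r^4/2, i.e. τ_max = 2·T / (π·r^3). Convert r = 27 mm = 0.027 m.
  τ_max = (2 × 1024) / (π × 0.027^3) = 3.312 × 10⁷ Pa = 33.12 MPa
(b) τ_y = 0.577 × 160 = 92.32 MPa
  SF = τ_y/τ_max = 92.32 / 33.12 = 2.787
Final answer: (a) τ_max = 33.12 MPa, (b) SF = 2.787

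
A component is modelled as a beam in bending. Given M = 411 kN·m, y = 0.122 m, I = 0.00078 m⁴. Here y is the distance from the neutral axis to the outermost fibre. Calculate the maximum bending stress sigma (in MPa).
Model: a beam in bending, so sigma = (M·y) / I.
Convert to SI units:
  M = 411 kN·m = 411000 N·m
Substitute:
  sigma = (411000 × 0.122) / 0.00078
  sigma = 6.428 × 10⁷ Pa
Convert: sigma = 6.428 × 10⁷ Pa = 64.28 MPa
Final answer: sigma = 64.28 MPa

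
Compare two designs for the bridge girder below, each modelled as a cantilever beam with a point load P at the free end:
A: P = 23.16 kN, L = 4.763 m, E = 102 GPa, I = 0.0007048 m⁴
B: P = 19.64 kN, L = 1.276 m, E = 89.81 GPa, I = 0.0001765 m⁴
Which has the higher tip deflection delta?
Model: a cantilever beam with a point load P at the free end, so delta = (P·L^3) / (3·E·I) (SI units).
  A: delta = (23160 × 4.763^3) / (3 × (1.02 × 10¹¹) × 0.0007048) = 0.0116 m = 11.6 mm
  B: delta = (19640 × 1.276^3) / (3 × (8.981 × 10¹⁰) × 0.0001765) = 0.000858 m = 0.858 mm
11.6 mm > 0.858 mm, so A is larger.
Final answer: A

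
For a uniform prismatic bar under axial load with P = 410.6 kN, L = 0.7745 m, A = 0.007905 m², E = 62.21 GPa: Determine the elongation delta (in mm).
Model: a uniform prismatic bar under axial load, so delta = (P·L) / (A·E).
Convert to SI units:
  P = 410.6 kN = 410600 N
  E = 62.21 GPa = 6.221 × 10¹⁰ Pa
Substitute:
  delta = (410600 × 0.7745) / (0.007905 × (6.221 × 10¹⁰))
  delta = 0.0006467 m
Convert: delta = 0.0006467 m = 0.6467 mm
Final answer: delta = 0.6467 mm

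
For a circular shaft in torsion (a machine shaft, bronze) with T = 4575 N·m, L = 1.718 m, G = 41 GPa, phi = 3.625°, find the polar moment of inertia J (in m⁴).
Model: a circular shaft in torsion, so phi = (T·L) / (G·J).
Solve for J: J = (T·L) / (phi·G).
Convert to SI units:
  G = 41 GPa = 4.1 × 10¹⁰ Pa
  phi = 3.625° = 0.06327 rad
Substitute:
  J = (4575 × 1.718) / (0.06327 × (4.1 × 10¹⁰))
  J = 3.03 × 10⁻⁶ m⁴
Final answer: J = 3.03 × 10⁻⁶ m⁴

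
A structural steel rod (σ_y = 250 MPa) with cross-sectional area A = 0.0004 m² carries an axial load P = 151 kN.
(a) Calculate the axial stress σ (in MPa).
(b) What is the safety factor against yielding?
(a) Axial stress σ = P/A. Convert P = 151 kN = 151000 N.
  σ = 151000 / 0.0004 = 3.775 × 10⁸ Pa = 377.5 MPa
(b) Safety factor SF = σ_y/σ = 250 / 377.5 = 0.6623
Final answer: (a) σ = 377.5 MPa, (b) SF = 0.6623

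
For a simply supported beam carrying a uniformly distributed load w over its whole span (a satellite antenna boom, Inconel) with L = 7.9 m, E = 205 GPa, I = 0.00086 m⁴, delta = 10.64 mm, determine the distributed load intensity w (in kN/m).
Model: a simply supported beam carrying a uniformly distributed load w over its whole span, so delta = (5·w·L^4) / (384·E·I).
Solve for w: w = (384·delta·E·I) / (5·L^4).
Convert to SI units:
  E = 205 GPa = 2.05 × 10¹¹ Pa
  delta = 10.64 mm = 0.01064 m
Substitute:
  w = (384 × 0.01064 × (2.05 × 10¹¹) × 0.00086) / (5 × 7.9^4)
  w = 36990 N/m
Convert: w = 36990 N/m = 36.99 kN/m
Final answer: w = 36.99 kN/m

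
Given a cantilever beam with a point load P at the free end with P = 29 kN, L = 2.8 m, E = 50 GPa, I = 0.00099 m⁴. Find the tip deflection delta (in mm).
Model: a cantilever beam with a point load P at the free end, so delta = (P·L^3) / (3·E·I).
Convert to SI units:
  P = 29 kN = 29000 N
  E = 50 GPa = 5 × 10¹⁰ Pa
Substitute:
  delta = (29000 × 2.8^3) / (3 × (5 × 10¹⁰) × 0.00099)
  delta = 0.004287 m
Convert: delta = 0.004287 m = 4.287 mm
Final answer: delta = 4.287 mm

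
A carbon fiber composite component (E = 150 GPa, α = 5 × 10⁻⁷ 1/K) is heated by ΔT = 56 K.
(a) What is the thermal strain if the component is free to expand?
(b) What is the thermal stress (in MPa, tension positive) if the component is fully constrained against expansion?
(a) Free thermal strain ε_th = α·ΔT = (5 × 10⁻⁷) × 56 = 2.8 × 10⁻⁵
(b) Fully constrained, the expansion is suppressed, so σ = -E·α·ΔT. Convert E = 150 GPa = 1.5 × 10¹¹ Pa.
  σ = -(1.5 × 10¹¹) × (5 × 10⁻⁷) × 56 = -4.2 × 10⁶ Pa = -4.2 MPa (compressive)
Final answer: (a) ε_th = 2.8 × 10⁻⁵, (b) σ = -4.2 MPa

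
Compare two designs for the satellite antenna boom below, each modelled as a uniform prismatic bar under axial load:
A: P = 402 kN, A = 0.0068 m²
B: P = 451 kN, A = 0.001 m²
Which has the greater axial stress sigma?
Model: a uniform prismatic bar under axial load, so sigma = P / A (SI units).
  A: sigma = 402000 / 0.0068 = 5.912 × 10⁷ Pa = 59.12 MPa
  B: sigma = 451000 / 0.001 = 4.51 × 10⁸ Pa = 451 MPa
451 MPa > 59.12 MPa, so B is larger.
Final answer: B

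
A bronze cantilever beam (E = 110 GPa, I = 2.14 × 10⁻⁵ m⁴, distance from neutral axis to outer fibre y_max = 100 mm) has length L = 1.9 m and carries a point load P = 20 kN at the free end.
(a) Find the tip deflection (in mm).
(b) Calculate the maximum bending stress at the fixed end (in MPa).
(a) Tip deflection of a cantilever with an end point load: δ = P·L^3 / (3·E·I). Convert P = 20 kN = 20000 N, E = 110 GPa = 1.1 × 10¹¹ Pa.
  δ = (20000 × 1.9^3) / (3 × (1.1 × 10¹¹) × (2.14 × 10⁻⁵)) = 0.01943 m = 19.43 mm
(b) Maximum bending moment at the fixed end: M = P·L = 20000 × 1.9 = 38000 N·m. Convert y_max = 100 mm = 0.1 m.
  σ = M·y_max / I = (38000 × 0.1) / (2.14 × 10⁻⁵) = 1.776 × 10⁸ Pa = 177.6 MPa
Final answer: (a) δ = 19.43 mm, (b) σ = 177.6 MPa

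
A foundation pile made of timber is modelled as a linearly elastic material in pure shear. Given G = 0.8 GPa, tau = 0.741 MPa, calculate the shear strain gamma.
Model: a linearly elastic material in pure shear, so tau = G·gamma.
Solve for gamma: gamma = tau / G.
Convert to SI units:
  G = 0.8 GPa = 8 × 10⁸ Pa
  tau = 0.741 MPa = 741000 Pa
Substitute:
  gamma = 741000 / (8 × 10⁸)
  gamma = 0.0009262
Final answer: gamma = 0.0009262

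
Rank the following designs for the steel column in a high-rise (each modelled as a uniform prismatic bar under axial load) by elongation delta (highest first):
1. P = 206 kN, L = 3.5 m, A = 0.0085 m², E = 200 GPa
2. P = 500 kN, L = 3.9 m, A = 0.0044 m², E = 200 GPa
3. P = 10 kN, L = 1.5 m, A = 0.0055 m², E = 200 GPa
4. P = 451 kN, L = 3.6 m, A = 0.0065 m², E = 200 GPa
Model: a uniform prismatic bar under axial load, so delta = (P·L) / (A·E) (SI units).
  Case 1: delta = (206000 × 3.5) / (0.0085 × (2 × 10¹¹)) = 0.0004241 m = 0.4241 mm
  Case 2: delta = (500000 × 3.9) / (0.0044 × (2 × 10¹¹)) = 0.002216 m = 2.216 mm
  Case 3: delta = (10000 × 1.5) / (0.0055 × (2 × 10¹¹)) = 1.364 × 10⁻⁵ m = 0.01364 mm
  Case 4: delta = (451000 × 3.6) / (0.0065 × (2 × 10¹¹)) = 0.001249 m = 1.249 mm
Ordering: 2.216 mm (case 2) > 1.249 mm (case 4) > 0.4241 mm (case 1) > 0.01364 mm (case 3)
Final answer: 2, 4, 1, 3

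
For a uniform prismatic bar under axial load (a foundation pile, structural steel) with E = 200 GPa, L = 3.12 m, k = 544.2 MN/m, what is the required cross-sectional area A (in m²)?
Model: a uniform prismatic bar under axial load, so k = (A·E) / L.
Solve for A: A = (k·L) / E.
Convert to SI units:
  E = 200 GPa = 2 × 10¹¹ Pa
  k = 544.2 MN/m = 5.442 × 10⁸ N/m
Substitute:
  A = ((5.442 × 10⁸) × 3.12) / (2 × 10¹¹)
  A = 0.00849 m²
Final answer: A = 0.00849 m²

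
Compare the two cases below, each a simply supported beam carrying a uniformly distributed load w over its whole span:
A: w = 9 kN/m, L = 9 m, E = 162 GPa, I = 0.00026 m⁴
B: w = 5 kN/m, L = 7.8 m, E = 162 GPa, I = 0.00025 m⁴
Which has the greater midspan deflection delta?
Model: a simply supported beam carrying a uniformly distributed load w over its whole span, so delta = (5·w·L^4) / (384·E·I) (SI units).
  A: delta = (5 × 9000 × 9^4) / (384 × (1.62 × 10¹¹) × 0.00026) = 0.01825 m = 18.25 mm
  B: delta = (5 × 5000 × 7.8^4) / (384 × (1.62 × 10¹¹) × 0.00025) = 0.00595 m = 5.95 mm
18.25 mm > 5.95 mm, so A is larger.
Final answer: A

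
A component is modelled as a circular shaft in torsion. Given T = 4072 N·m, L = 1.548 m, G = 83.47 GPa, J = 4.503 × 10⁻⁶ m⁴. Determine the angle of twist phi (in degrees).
Model: a circular shaft in torsion, so phi = (T·L) / (G·J).
Convert to SI units:
  G = 83.47 GPa = 8.347 × 10¹⁰ Pa
Substitute:
  phi = (4072 × 1.548) / ((8.347 × 10¹⁰) × (4.503 × 10⁻⁶))
  phi = 0.01677 rad
Convert to degrees: phi = 0.01677 × 180/π = 0.9609°
Final answer: phi = 0.9609°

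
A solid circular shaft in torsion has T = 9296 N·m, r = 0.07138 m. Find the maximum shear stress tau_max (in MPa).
Model: a solid circular shaft in torsion, so tau_max = (2·T) / (π·r^3).
Substitute:
  tau_max = (2 × 9296) / (π × 0.07138^3)
  tau_max = 1.627 × 10⁷ Pa
Convert: tau_max = 1.627 × 10⁷ Pa = 16.27 MPa
Final answer: tau_max = 16.27 MPa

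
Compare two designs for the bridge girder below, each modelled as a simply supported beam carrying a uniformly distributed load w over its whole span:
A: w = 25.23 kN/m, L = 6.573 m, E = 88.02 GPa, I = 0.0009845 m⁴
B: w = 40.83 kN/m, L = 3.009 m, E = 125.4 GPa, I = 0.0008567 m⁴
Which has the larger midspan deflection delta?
Model: a simply supported beam carrying a uniformly distributed load w over its whole span, so delta = (5·w·L^4) / (384·E·I) (SI units).
  A: delta = (5 × 25230 × 6.573^4) / (384 × (8.802 × 10¹⁰) × 0.0009845) = 0.007076 m = 7.076 mm
  B: delta = (5 × 40830 × 3.009^4) / (384 × (1.254 × 10¹¹) × 0.0008567) = 0.0004057 m = 0.4057 mm
7.076 mm > 0.4057 mm, so A is larger.
Final answer: A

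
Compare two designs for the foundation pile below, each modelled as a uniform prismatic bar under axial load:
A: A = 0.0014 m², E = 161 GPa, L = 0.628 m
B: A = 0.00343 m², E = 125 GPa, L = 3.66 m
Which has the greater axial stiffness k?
Model: a uniform prismatic bar under axial load, so k = (A·E) / L (SI units).
  A: k = (0.0014 × (1.61 × 10¹¹)) / 0.628 = 3.589 × 10⁸ N/m = 358.9 MN/m
  B: k = (0.00343 × (1.25 × 10¹¹)) / 3.66 = 1.171 × 10⁸ N/m = 117.1 MN/m
358.9 MN/m > 117.1 MN/m, so A is larger.
Final answer: A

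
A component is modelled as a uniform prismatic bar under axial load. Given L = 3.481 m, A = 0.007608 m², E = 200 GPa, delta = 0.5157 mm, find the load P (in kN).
Model: a uniform prismatic bar under axial load, so delta = (P·L) / (A·E).
Solve for P: P = (delta·A·E) / L.
Convert to SI units:
  E = 200 GPa = 2 × 10¹¹ Pa
  delta = 0.5157 mm = 0.0005157 m
Substitute:
  P = (0.0005157 × 0.007608 × (2 × 10¹¹)) / 3.481
  P = 225400 N
Convert: P = 225400 N = 225.4 kN
Final answer: P = 225.4 kN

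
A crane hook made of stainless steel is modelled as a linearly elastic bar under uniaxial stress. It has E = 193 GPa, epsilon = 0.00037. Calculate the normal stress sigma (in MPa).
Model: a linearly elastic bar under uniaxial stress, so sigma = E·epsilon.
Convert to SI units:
  E = 193 GPa = 1.93 × 10¹¹ Pa
Substitute:
  sigma = (1.93 × 10¹¹) × 0.00037
  sigma = 7.141 × 10⁷ Pa
Convert: sigma = 7.141 × 10⁷ Pa = 71.41 MPa
Final answer: sigma = 71.41 MPa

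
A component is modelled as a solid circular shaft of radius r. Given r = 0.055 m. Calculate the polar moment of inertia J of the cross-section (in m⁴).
Model: a solid circular shaft of radius r, so J = (π·r^4) / 2.
Substitute:
  J = (π × 0.055^4) / 2
  J = 1.437 × 10⁻⁵ m⁴
Final answer: J = 1.437 × 10⁻⁵ m⁴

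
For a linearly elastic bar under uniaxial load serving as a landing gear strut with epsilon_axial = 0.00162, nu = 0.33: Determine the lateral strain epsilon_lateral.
Model: a linearly elastic bar under uniaxial load, so epsilon_lateral = -nu·epsilon_axial.
Substitute:
  epsilon_lateral = -(0.33 × 0.00162)
  epsilon_lateral = -0.0005346
Final answer: epsilon_lateral = -0.0005346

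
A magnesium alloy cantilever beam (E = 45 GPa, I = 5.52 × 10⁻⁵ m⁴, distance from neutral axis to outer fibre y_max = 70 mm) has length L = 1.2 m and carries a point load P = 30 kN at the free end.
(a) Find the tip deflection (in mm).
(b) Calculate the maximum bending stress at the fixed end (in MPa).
(a) Tip deflection of a cantilever with an end point load: δ = P·L^3 / (3·E·I). Convert P = 30 kN = 30000 N, E = 45 GPa = 4.5 × 10¹⁰ Pa.
  δ = (30000 × 1.2^3) / (3 × (4.5 × 10¹⁰) × (5.52 × 10⁻⁵)) = 0.006957 m = 6.957 mm
(b) Maximum bending moment at the fixed end: M = P·L = 30000 × 1.2 = 36000 N·m. Convert y_max = 70 mm = 0.07 m.
  σ = M·y_max / I = (36000 × 0.07) / (5.52 × 10⁻⁵) = 4.565 × 10⁷ Pa = 45.65 MPa
Final answer: (a) δ = 6.957 mm, (b) σ = 45.65 MPa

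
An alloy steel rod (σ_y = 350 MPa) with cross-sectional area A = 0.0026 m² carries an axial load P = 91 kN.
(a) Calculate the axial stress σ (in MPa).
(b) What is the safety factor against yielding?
(a) Axial stress σ = P/A. Convert P = 91 kN = 91000 N.
  σ = 91000 / 0.0026 = 3.5 × 10⁷ Pa = 35 MPa
(b) Safety factor SF = σ_y/σ = 350 / 35 = 10
Final answer: (a) σ = 35 MPa, (b) SF = 10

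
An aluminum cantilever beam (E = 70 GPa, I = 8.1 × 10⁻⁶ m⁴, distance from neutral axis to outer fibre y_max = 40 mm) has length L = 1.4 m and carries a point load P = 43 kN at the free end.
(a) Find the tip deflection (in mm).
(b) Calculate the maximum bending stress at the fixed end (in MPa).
(a) Tip deflection of a cantilever with an end point load: δ = P·L^3 / (3·E·I). Convert P = 43 kN = 43000 N, E = 70 GPa = 7 × 10¹⁰ Pa.
  δ = (43000 × 1.4^3) / (3 × (7 × 10¹⁰) × (8.1 × 10⁻⁶)) = 0.06937 m = 69.37 mm
(b) Maximum bending moment at the fixed end: M = P·L = 43000 × 1.4 = 60200 N·m. Convert y_max = 40 mm = 0.04 m.
  σ = M·y_max / I = (60200 × 0.04) / (8.1 × 10⁻⁶) = 2.973 × 10⁸ Pa = 297.3 MPa
Final answer: (a) δ = 69.37 mm, (b) σ = 297.3 MPa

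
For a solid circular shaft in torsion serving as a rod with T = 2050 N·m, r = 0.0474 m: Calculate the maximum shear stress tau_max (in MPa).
Model: a solid circular shaft in torsion, so tau_max = (2·T) / (π·r^3).
Substitute:
  tau_max = (2 × 2050) / (π × 0.0474^3)
  tau_max = 1.225 × 10⁷ Pa
Convert: tau_max = 1.225 × 10⁷ Pa = 12.25 MPa
Final answer: tau_max = 12.25 MPa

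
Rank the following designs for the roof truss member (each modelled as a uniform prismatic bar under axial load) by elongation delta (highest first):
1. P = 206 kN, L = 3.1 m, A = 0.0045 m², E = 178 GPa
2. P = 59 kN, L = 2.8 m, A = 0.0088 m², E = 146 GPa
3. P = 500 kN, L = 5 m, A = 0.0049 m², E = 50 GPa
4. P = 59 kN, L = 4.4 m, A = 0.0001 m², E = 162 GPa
Model: a uniform prismatic bar under axial load, so delta = (P·L) / (A·E) (SI units).
  Case 1: delta = (206000 × 3.1) / (0.0045 × (1.78 × 10¹¹)) = 0.0007973 m = 0.7973 mm
  Case 2: delta = (59000 × 2.8) / (0.0088 × (1.46 × 10¹¹)) = 0.0001286 m = 0.1286 mm
  Case 3: delta = (500000 × 5) / (0.0049 × (5 × 10¹⁰)) = 0.0102 m = 10.2 mm
  Case 4: delta = (59000 × 4.4) / (0.0001 × (1.62 × 10¹¹)) = 0.01602 m = 16.02 mm
Ordering: 16.02 mm (case 4) > 10.2 mm (case 3) > 0.7973 mm (case 1) > 0.1286 mm (case 2)
Final answer: 4, 3, 1, 2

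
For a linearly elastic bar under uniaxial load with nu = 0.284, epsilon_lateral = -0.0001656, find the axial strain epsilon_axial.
Model: a linearly elastic bar under uniaxial load, so epsilon_lateral = -nu·epsilon_axial.
Solve for epsilon_axial: epsilon_axial = -epsilon_lateral / nu.
Substitute:
  epsilon_axial = -(-0.0001656) / 0.284
  epsilon_axial = 0.0005831
Final answer: epsilon_axial = 0.0005831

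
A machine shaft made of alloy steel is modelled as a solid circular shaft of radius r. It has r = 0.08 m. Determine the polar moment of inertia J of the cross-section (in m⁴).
Model: a solid circular shaft of radius r, so J = (π·r^4) / 2.
Substitute:
  J = (π × 0.08^4) / 2
  J = 6.434 × 10⁻⁵ m⁴
Final answer: J = 6.434 × 10⁻⁵ m⁴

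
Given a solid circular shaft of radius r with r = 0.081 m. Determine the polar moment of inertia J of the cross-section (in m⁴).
Model: a solid circular shaft of radius r, so J = (π·r^4) / 2.
Substitute:
  J = (π × 0.081^4) / 2
  J = 6.762 × 10⁻⁵ m⁴
Final answer: J = 6.762 × 10⁻⁵ m⁴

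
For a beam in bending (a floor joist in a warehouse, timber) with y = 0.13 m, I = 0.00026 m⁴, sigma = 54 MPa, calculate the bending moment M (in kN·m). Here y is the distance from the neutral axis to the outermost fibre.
Model: a beam in bending, so sigma = (M·y) / I.
Solve for M: M = (sigma·I) / y.
Convert to SI units:
  sigma = 54 MPa = 5.4 × 10⁷ Pa
Substitute:
  M = ((5.4 × 10⁷) × 0.00026) / 0.13
  M = 108000 N·m
Convert: M = 108000 N·m = 108 kN·m
Final answer: M = 108 kN·m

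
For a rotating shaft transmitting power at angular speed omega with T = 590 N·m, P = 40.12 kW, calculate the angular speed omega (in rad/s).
Model: a rotating shaft transmitting power at angular speed omega, so P = T·omega.
Solve for omega: omega = P / T.
Convert to SI units:
  P = 40.12 kW = 40120 W
Substitute:
  omega = 40120 / 590
  omega = 68 rad/s
Final answer: omega = 68 rad/s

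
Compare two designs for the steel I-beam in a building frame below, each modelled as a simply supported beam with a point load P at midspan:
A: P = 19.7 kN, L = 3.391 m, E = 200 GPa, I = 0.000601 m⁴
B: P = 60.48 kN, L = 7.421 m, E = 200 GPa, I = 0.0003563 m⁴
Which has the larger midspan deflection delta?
Model: a simply supported beam with a point load P at midspan, so delta = (P·L^3) / (48·E·I) (SI units).
  A: delta = (19700 × 3.391^3) / (48 × (2 × 10¹¹) × 0.000601) = 0.0001331 m = 0.1331 mm
  B: delta = (60480 × 7.421^3) / (48 × (2 × 10¹¹) × 0.0003563) = 0.007226 m = 7.226 mm
7.226 mm > 0.1331 mm, so B is larger.
Final answer: B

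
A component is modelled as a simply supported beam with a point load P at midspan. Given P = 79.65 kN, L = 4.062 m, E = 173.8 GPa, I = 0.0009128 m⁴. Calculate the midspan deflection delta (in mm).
Model: a simply supported beam with a point load P at midspan, so delta = (P·L^3) / (48·E·I).
Convert to SI units:
  P = 79.65 kN = 79650 N
  E = 173.8 GPa = 1.738 × 10¹¹ Pa
Substitute:
  delta = (79650 × 4.062^3) / (48 × (1.738 × 10¹¹) × 0.0009128)
  delta = 0.000701 m
Convert: delta = 0.000701 m = 0.701 mm
Final answer: delta = 0.701 mm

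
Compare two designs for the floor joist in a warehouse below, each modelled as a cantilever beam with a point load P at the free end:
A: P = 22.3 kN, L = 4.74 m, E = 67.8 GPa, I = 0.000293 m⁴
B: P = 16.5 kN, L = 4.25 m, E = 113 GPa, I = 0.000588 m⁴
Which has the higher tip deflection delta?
Model: a cantilever beam with a point load P at the free end, so delta = (P·L^3) / (3·E·I) (SI units).
  A: delta = (22300 × 4.74^3) / (3 × (6.78 × 10¹⁰) × 0.000293) = 0.03985 m = 39.85 mm
  B: delta = (16500 × 4.25^3) / (3 × (1.13 × 10¹¹) × 0.000588) = 0.006354 m = 6.354 mm
39.85 mm > 6.354 mm, so A is larger.
Final answer: A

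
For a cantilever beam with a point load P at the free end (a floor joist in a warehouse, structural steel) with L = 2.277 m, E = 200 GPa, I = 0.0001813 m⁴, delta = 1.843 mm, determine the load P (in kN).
Model: a cantilever beam with a point load P at the free end, so delta = (P·L^3) / (3·E·I).
Solve for P: P = (3·delta·E·I) / L^3.
Convert to SI units:
  E = 200 GPa = 2 × 10¹¹ Pa
  delta = 1.843 mm = 0.001843 m
Substitute:
  P = (3 × 0.001843 × (2 × 10¹¹) × 0.0001813) / 2.277^3
  P = 16980 N
Convert: P = 16980 N = 16.98 kN
Final answer: P = 16.98 kN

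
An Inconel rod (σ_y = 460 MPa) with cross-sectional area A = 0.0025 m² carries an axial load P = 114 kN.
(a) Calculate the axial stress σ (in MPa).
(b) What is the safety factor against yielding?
(a) Axial stress σ = P/A. Convert P = 114 kN = 114000 N.
  σ = 114000 / 0.0025 = 4.56 × 10⁷ Pa = 45.6 MPa
(b) Safety factor SF = σ_y/σ = 460 / 45.6 = 10.09
Final answer: (a) σ = 45.6 MPa, (b) SF = 10.09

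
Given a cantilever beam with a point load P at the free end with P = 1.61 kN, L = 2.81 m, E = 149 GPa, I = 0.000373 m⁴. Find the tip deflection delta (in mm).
Model: a cantilever beam with a point load P at the free end, so delta = (P·L^3) / (3·E·I).
Convert to SI units:
  P = 1.61 kN = 1610 N
  E = 149 GPa = 1.49 × 10¹¹ Pa
Substitute:
  delta = (1610 × 2.81^3) / (3 × (1.49 × 10¹¹) × 0.000373)
  delta = 0.0002143 m
Convert: delta = 0.0002143 m = 0.2143 mm
Final answer: delta = 0.2143 mm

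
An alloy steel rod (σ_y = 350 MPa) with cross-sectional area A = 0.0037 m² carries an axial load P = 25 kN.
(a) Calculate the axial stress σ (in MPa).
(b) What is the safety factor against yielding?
(a) Axial stress σ = P/A. Convert P = 25 kN = 25000 N.
  σ = 25000 / 0.0037 = 6.757 × 10⁶ Pa = 6.757 MPa
(b) Safety factor SF = σ_y/σ = 350 / 6.757 = 51.8
Final answer: (a) σ = 6.757 MPa, (b) SF = 51.8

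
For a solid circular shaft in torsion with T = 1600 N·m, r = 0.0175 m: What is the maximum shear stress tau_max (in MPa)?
Model: a solid circular shaft in torsion, so tau_max = (2·T) / (π·r^3).
Substitute:
  tau_max = (2 × 1600) / (π × 0.0175^3)
  tau_max = 1.901 × 10⁸ Pa
Convert: tau_max = 1.901 × 10⁸ Pa = 190.1 MPa
Final answer: tau_max = 190.1 MPa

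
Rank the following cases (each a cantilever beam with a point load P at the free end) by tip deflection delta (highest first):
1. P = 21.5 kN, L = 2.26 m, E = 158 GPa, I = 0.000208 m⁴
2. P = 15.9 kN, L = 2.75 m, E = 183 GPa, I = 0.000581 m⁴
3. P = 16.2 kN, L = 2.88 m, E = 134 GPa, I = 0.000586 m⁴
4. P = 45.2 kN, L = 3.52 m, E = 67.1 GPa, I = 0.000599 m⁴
Model: a cantilever beam with a point load P at the free end, so delta = (P·L^3) / (3·E·I) (SI units).
  Case 1: delta = (21500 × 2.26^3) / (3 × (1.58 × 10¹¹) × 0.000208) = 0.002517 m = 2.517 mm
  Case 2: delta = (15900 × 2.75^3) / (3 × (1.83 × 10¹¹) × 0.000581) = 0.001037 m = 1.037 mm
  Case 3: delta = (16200 × 2.88^3) / (3 × (1.34 × 10¹¹) × 0.000586) = 0.001643 m = 1.643 mm
  Case 4: delta = (45200 × 3.52^3) / (3 × (6.71 × 10¹⁰) × 0.000599) = 0.01635 m = 16.35 mm
Ordering: 16.35 mm (case 4) > 2.517 mm (case 1) > 1.643 mm (case 3) > 1.037 mm (case 2)
Final answer: 4, 1, 3, 2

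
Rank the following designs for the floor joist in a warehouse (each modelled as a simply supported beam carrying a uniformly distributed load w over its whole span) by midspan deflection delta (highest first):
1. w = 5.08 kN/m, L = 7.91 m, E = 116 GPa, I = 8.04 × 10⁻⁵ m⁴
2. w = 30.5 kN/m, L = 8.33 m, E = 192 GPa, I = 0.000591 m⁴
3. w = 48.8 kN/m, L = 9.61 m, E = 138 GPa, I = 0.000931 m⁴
Model: a simply supported beam carrying a uniformly distributed load w over its whole span, so delta = (5·w·L^4) / (384·E·I) (SI units).
  Case 1: delta = (5 × 5080 × 7.91^4) / (384 × (1.16 × 10¹¹) × (8.04 × 10⁻⁵)) = 0.02776 m = 27.76 mm
  Case 2: delta = (5 × 30500 × 8.33^4) / (384 × (1.92 × 10¹¹) × 0.000591) = 0.01685 m = 16.85 mm
  Case 3: delta = (5 × 48800 × 9.61^4) / (384 × (1.38 × 10¹¹) × 0.000931) = 0.04218 m = 42.18 mm
Ordering: 42.18 mm (case 3) > 27.76 mm (case 1) > 16.85 mm (case 2)
Final answer: 3, 1, 2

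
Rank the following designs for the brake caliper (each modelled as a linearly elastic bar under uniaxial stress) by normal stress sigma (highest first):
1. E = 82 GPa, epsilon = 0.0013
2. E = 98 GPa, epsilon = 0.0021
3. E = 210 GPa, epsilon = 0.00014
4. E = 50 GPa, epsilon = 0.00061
Model: a linearly elastic bar under uniaxial stress, so sigma = E·epsilon (SI units).
  Case 1: sigma = (8.2 × 10¹⁰) × 0.0013 = 1.066 × 10⁸ Pa = 106.6 MPa
  Case 2: sigma = (9.8 × 10¹⁰) × 0.0021 = 2.058 × 10⁸ Pa = 205.8 MPa
  Case 3: sigma = (2.1 × 10¹¹) × 0.00014 = 2.94 × 10⁷ Pa = 29.4 MPa
  Case 4: sigma = (5 × 10¹⁰) × 0.00061 = 3.05 × 10⁷ Pa = 30.5 MPa
Ordering: 205.8 MPa (case 2) > 106.6 MPa (case 1) > 30.5 MPa (case 4) > 29.4 MPa (case 3)
Final answer: 2, 1, 4, 3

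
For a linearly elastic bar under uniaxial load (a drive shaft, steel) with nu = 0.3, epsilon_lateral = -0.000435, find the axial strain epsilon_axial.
Model: a linearly elastic bar under uniaxial load, so epsilon_lateral = -nu·epsilon_axial.
Solve for epsilon_axial: epsilon_axial = -epsilon_lateral / nu.
Substitute:
  epsilon_axial = -(-0.000435) / 0.3
  epsilon_axial = 0.00145
Final answer: epsilon_axial = 0.00145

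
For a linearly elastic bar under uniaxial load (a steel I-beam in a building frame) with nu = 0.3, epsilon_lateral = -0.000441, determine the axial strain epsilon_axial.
Model: a linearly elastic bar under uniaxial load, so epsilon_lateral = -nu·epsilon_axial.
Solve for epsilon_axial: epsilon_axial = -epsilon_lateral / nu.
Substitute:
  epsilon_axial = -(-0.000441) / 0.3
  epsilon_axial = 0.00147
Final answer: epsilon_axial = 0.00147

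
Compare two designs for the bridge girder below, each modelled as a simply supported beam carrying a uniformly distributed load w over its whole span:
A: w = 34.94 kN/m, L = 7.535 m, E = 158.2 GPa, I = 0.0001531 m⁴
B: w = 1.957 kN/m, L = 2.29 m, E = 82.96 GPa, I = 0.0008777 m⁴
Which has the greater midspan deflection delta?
Model: a simply supported beam carrying a uniformly distributed load w over its whole span, so delta = (5·w·L^4) / (384·E·I) (SI units).
  A: delta = (5 × 34940 × 7.535^4) / (384 × (1.582 × 10¹¹) × 0.0001531) = 0.06055 m = 60.55 mm
  B: delta = (5 × 1957 × 2.29^4) / (384 × (8.296 × 10¹⁰) × 0.0008777) = 9.624 × 10⁻⁶ m = 0.009624 mm
60.55 mm > 0.009624 mm, so A is larger.
Final answer: A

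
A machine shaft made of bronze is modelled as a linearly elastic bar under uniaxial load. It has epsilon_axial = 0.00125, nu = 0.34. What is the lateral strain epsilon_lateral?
Model: a linearly elastic bar under uniaxial load, so epsilon_lateral = -nu·epsilon_axial.
Substitute:
  epsilon_lateral = -(0.34 × 0.00125)
  epsilon_lateral = -0.000425
Final answer: epsilon_lateral = -0.000425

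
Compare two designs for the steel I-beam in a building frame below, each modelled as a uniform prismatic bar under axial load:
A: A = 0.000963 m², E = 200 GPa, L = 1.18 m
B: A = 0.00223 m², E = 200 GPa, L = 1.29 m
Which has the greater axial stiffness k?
Model: a uniform prismatic bar under axial load, so k = (A·E) / L (SI units).
  A: k = (0.000963 × (2 × 10¹¹)) / 1.18 = 1.632 × 10⁸ N/m = 163.2 MN/m
  B: k = (0.00223 × (2 × 10¹¹)) / 1.29 = 3.457 × 10⁸ N/m = 345.7 MN/m
345.7 MN/m > 163.2 MN/m, so B is larger.
Final answer: B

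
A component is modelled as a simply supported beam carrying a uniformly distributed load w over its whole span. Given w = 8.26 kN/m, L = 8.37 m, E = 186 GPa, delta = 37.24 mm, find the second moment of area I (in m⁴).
Model: a simply supported beam carrying a uniformly distributed load w over its whole span, so delta = (5·w·L^4) / (384·E·I).
Solve for I: I = (5·w·L^4) / (384·delta·E).
Convert to SI units:
  w = 8.26 kN/m = 8260 N/m
  E = 186 GPa = 1.86 × 10¹¹ Pa
  delta = 37.24 mm = 0.03724 m
Substitute:
  I = (5 × 8260 × 8.37^4) / (384 × 0.03724 × (1.86 × 10¹¹))
  I = 7.621 × 10⁻⁵ m⁴
Final answer: I = 7.621 × 10⁻⁵ m⁴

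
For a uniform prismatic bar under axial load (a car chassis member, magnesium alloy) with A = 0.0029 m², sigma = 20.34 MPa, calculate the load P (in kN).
Model: a uniform prismatic bar under axial load, so sigma = P / A.
Solve for P: P = sigma·A.
Convert to SI units:
  sigma = 20.34 MPa = 2.034 × 10⁷ Pa
Substitute:
  P = (2.034 × 10⁷) × 0.0029
  P = 58990 N
Convert: P = 58990 N = 58.99 kN
Final answer: P = 58.99 kN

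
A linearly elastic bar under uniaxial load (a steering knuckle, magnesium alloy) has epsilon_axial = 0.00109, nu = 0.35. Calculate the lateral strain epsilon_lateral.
Model: a linearly elastic bar under uniaxial load, so epsilon_lateral = -nu·epsilon_axial.
Substitute:
  epsilon_lateral = -(0.35 × 0.00109)
  epsilon_lateral = -0.0003815
Final answer: epsilon_lateral = -0.0003815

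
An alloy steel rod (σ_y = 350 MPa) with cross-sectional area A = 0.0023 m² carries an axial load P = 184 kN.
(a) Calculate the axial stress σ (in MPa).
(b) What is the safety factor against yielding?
(a) Axial stress σ = P/A. Convert P = 184 kN = 184000 N.
  σ = 184000 / 0.0023 = 8 × 10⁷ Pa = 80 MPa
(b) Safety factor SF = σ_y/σ = 350 / 80 = 4.375
Final answer: (a) σ = 80 MPa, (b) SF = 4.375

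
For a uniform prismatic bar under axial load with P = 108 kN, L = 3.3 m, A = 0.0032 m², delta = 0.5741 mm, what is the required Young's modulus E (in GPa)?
Model: a uniform prismatic bar under axial load, so delta = (P·L) / (A·E).
Solve for E: E = (P·L) / (delta·A).
Convert to SI units:
  P = 108 kN = 108000 N
  delta = 0.5741 mm = 0.0005741 m
Substitute:
  E = (108000 × 3.3) / (0.0005741 × 0.0032)
  E = 1.94 × 10¹¹ Pa
Convert: E = 1.94 × 10¹¹ Pa = 194 GPa
Final answer: E = 194 GPa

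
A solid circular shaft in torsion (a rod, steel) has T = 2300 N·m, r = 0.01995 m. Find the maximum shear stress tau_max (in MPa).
Model: a solid circular shaft in torsion, so tau_max = (2·T) / (π·r^3).
Substitute:
  tau_max = (2 × 2300) / (π × 0.01995^3)
  tau_max = 1.844 × 10⁸ Pa
Convert: tau_max = 1.844 × 10⁸ Pa = 184.4 MPa
Final answer: tau_max = 184.4 MPa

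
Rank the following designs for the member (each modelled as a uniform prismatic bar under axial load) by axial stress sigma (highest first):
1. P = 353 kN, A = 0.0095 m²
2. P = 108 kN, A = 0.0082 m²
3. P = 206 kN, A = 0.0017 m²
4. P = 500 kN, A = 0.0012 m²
Model: a uniform prismatic bar under axial load, so sigma = P / A (SI units).
  Case 1: sigma = 353000 / 0.0095 = 3.716 × 10⁷ Pa = 37.16 MPa
  Case 2: sigma = 108000 / 0.0082 = 1.317 × 10⁷ Pa = 13.17 MPa
  Case 3: sigma = 206000 / 0.0017 = 1.212 × 10⁸ Pa = 121.2 MPa
  Case 4: sigma = 500000 / 0.0012 = 4.167 × 10⁸ Pa = 416.7 MPa
Ordering: 416.7 MPa (case 4) > 121.2 MPa (case 3) > 37.16 MPa (case 1) > 13.17 MPa (case 2)
Final answer: 4, 3, 1, 2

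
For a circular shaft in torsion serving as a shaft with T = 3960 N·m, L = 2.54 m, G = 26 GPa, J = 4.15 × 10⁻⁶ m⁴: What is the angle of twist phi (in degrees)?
Model: a circular shaft in torsion, so phi = (T·L) / (G·J).
Convert to SI units:
  G = 26 GPa = 2.6 × 10¹⁰ Pa
Substitute:
  phi = (3960 × 2.54) / ((2.6 × 10¹⁰) × (4.15 × 10⁻⁶))
  phi = 0.09322 rad
Convert to degrees: phi = 0.09322 × 180/π = 5.341°
Final answer: phi = 5.341°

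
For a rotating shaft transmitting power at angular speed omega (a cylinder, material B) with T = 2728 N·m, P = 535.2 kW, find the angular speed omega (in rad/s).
Model: a rotating shaft transmitting power at angular speed omega, so P = T·omega.
Solve for omega: omega = P / T.
Convert to SI units:
  P = 535.2 kW = 535200 W
Substitute:
  omega = 535200 / 2728
  omega = 196.2 rad/s
Final answer: omega = 196.2 rad/s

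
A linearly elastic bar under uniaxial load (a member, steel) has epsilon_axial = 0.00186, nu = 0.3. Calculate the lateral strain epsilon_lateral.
Model: a linearly elastic bar under uniaxial load, so epsilon_lateral = -nu·epsilon_axial.
Substitute:
  epsilon_lateral = -(0.3 × 0.00186)
  epsilon_lateral = -0.000558
Final answer: epsilon_lateral = -0.000558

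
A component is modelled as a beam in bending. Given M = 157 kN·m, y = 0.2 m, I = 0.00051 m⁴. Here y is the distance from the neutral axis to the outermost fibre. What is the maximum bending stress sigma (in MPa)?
Model: a beam in bending, so sigma = (M·y) / I.
Convert to SI units:
  M = 157 kN·m = 157000 N·m
Substitute:
  sigma = (157000 × 0.2) / 0.00051
  sigma = 6.157 × 10⁷ Pa
Convert: sigma = 6.157 × 10⁷ Pa = 61.57 MPa
Final answer: sigma = 61.57 MPa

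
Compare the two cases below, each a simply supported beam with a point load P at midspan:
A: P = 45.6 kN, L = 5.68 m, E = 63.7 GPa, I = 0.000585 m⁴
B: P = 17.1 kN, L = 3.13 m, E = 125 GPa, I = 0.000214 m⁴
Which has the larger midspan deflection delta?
Model: a simply supported beam with a point load P at midspan, so delta = (P·L^3) / (48·E·I) (SI units).
  A: delta = (45600 × 5.68^3) / (48 × (6.37 × 10¹⁰) × 0.000585) = 0.004672 m = 4.672 mm
  B: delta = (17100 × 3.13^3) / (48 × (1.25 × 10¹¹) × 0.000214) = 0.0004084 m = 0.4084 mm
4.672 mm > 0.4084 mm, so A is larger.
Final answer: A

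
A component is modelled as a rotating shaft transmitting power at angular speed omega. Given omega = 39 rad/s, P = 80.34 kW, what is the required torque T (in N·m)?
Model: a rotating shaft transmitting power at angular speed omega, so P = T·omega.
Solve for T: T = P / omega.
Convert to SI units:
  P = 80.34 kW = 80340 W
Substitute:
  T = 80340 / 39
  T = 2060 N·m
Final answer: T = 2060 N·m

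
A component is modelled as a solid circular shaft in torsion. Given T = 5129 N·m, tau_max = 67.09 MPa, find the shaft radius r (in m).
Model: a solid circular shaft in torsion, so tau_max = (2·T) / (π·r^3).
Solve for r: r = ((2·T) / (π·tau_max))^(1/3).
Convert to SI units:
  tau_max = 67.09 MPa = 6.709 × 10⁷ Pa
Substitute:
  r = ((2 × 5129) / (π × (6.709 × 10⁷)))^(1/3)
  r = 0.03651 m
Final answer: r = 0.03651 m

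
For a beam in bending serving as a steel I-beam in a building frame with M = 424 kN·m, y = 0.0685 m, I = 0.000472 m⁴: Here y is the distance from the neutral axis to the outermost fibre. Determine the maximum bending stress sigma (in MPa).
Model: a beam in bending, so sigma = (M·y) / I.
Convert to SI units:
  M = 424 kN·m = 424000 N·m
Substitute:
  sigma = (424000 × 0.0685) / 0.000472
  sigma = 6.153 × 10⁷ Pa
Convert: sigma = 6.153 × 10⁷ Pa = 61.53 MPa
Final answer: sigma = 61.53 MPa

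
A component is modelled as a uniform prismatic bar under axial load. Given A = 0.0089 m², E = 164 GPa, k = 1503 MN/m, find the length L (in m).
Model: a uniform prismatic bar under axial load, so k = (A·E) / L.
Solve for L: L = (A·E) / k.
Convert to SI units:
  E = 164 GPa = 1.64 × 10¹¹ Pa
  k = 1503 MN/m = 1.503 × 10⁹ N/m
Substitute:
  L = (0.0089 × (1.64 × 10¹¹)) / (1.503 × 10⁹)
  L = 0.9711 m
Final answer: L = 0.9711 m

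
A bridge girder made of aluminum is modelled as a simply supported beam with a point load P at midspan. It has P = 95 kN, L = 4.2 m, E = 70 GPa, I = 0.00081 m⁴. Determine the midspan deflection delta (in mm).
Model: a simply supported beam with a point load P at midspan, so delta = (P·L^3) / (48·E·I).
Convert to SI units:
  P = 95 kN = 95000 N
  E = 70 GPa = 7 × 10¹⁰ Pa
Substitute:
  delta = (95000 × 4.2^3) / (48 × (7 × 10¹⁰) × 0.00081)
  delta = 0.002586 m
Convert: delta = 0.002586 m = 2.586 mm
Final answer: delta = 2.586 mm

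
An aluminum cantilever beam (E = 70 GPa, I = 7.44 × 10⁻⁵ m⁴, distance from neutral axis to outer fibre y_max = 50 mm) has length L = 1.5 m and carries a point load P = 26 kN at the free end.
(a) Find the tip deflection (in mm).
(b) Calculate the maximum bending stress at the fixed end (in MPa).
(a) Tip deflection of a cantilever with an end point load: δ = P·L^3 / (3·E·I). Convert P = 26 kN = 26000 N, E = 70 GPa = 7 × 10¹⁰ Pa.
  δ = (26000 × 1.5^3) / (3 × (7 × 10¹⁰) × (7.44 × 10⁻⁵)) = 0.005616 m = 5.616 mm
(b) Maximum bending moment at the fixed end: M = P·L = 26000 × 1.5 = 39000 N·m. Convert y_max = 50 mm = 0.05 m.
  σ = M·y_max / I = (39000 × 0.05) / (7.44 × 10⁻⁵) = 2.621 × 10⁷ Pa = 26.21 MPa
Final answer: (a) δ = 5.616 mm, (b) σ = 26.21 MPa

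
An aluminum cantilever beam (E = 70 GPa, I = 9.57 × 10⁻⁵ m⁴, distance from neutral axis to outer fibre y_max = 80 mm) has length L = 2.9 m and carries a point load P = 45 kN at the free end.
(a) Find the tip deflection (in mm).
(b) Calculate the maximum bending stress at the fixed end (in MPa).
(a) Tip deflection of a cantilever with an end point load: δ = P·L^3 / (3·E·I). Convert P = 45 kN = 45000 N, E = 70 GPa = 7 × 10¹⁰ Pa.
  δ = (45000 × 2.9^3) / (3 × (7 × 10¹⁰) × (9.57 × 10⁻⁵)) = 0.05461 m = 54.61 mm
(b) Maximum bending moment at the fixed end: M = P·L = 45000 × 2.9 = 130500 N·m. Convert y_max = 80 mm = 0.08 m.
  σ = M·y_max / I = (130500 × 0.08) / (9.57 × 10⁻⁵) = 1.091 × 10⁸ Pa = 109.1 MPa
Final answer: (a) δ = 54.61 mm, (b) σ = 109.1 MPa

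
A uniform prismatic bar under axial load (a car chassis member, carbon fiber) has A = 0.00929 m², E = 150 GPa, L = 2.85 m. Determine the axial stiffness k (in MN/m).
Model: a uniform prismatic bar under axial load, so k = (A·E) / L.
Convert to SI units:
  E = 150 GPa = 1.5 × 10¹¹ Pa
Substitute:
  k = (0.00929 × (1.5 × 10¹¹)) / 2.85
  k = 4.889 × 10⁸ N/m
Convert: k = 4.889 × 10⁸ N/m = 488.9 MN/m
Final answer: k = 488.9 MN/m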